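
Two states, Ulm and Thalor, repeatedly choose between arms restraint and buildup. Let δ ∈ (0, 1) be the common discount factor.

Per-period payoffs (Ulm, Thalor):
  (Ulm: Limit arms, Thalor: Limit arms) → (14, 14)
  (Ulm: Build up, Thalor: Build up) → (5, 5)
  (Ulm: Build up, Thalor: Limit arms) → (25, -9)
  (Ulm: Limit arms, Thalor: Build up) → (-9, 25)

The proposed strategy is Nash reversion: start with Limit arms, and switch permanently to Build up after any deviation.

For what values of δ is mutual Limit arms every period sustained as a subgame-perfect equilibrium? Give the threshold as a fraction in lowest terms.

11/20

Under grim trigger the critical discount factor is (T−C)/(T−P) with T = 25, C = 14, P = 5.
δ* = (25−14)/(25−5) = 11/20.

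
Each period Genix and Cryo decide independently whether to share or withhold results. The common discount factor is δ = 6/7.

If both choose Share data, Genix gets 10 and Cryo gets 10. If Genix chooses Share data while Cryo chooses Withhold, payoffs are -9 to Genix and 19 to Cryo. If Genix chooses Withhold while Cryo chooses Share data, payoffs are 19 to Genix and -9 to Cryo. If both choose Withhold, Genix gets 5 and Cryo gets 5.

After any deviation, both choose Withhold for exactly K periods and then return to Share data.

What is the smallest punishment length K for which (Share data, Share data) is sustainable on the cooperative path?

3

IC: δ(1−δ^K)/(1−δ) ≥ (19−10)/(10−5) = 9/5.
With δ = 6/7: need 1 − δ^K ≥ 9/5·(1−6/7)/(6/7), i.e. δ^K ≤ 0.7000.
Since (6/7)^2 = 0.7347 and (6/7)^3 = 0.6297, the smallest such K is 3.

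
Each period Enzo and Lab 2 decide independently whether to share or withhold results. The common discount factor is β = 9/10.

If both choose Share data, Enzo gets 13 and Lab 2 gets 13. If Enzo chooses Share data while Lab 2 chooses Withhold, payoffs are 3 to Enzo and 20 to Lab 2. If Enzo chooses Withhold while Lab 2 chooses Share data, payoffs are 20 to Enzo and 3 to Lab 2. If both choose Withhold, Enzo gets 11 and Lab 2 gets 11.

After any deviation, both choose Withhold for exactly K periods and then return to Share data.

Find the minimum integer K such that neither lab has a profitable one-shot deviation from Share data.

5

Need Σ_{k=1}^{K} β^k ≥ (20−13)/(13−11) = 3.5000 at β = 9/10.
At K = 4 the sum is 3.0951 < 3.5000; at K = 5 it is 3.6856 ≥ 3.5000.
So the minimum punishment length is K = 5.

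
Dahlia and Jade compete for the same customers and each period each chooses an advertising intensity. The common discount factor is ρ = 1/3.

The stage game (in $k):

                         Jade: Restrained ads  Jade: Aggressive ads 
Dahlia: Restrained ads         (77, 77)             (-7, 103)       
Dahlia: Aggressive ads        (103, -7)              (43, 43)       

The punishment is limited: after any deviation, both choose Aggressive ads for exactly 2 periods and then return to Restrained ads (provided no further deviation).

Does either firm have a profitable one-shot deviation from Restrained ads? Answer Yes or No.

Yes

A one-shot deviation gives 103 now, then 43 for 2 periods, then back to 77.
Gain from deviating: (103−77) today; loss: (77−43) in each of the next 2 periods.
No-deviation condition: (77−43)(ρ+…+ρ^2) ≥ 103−77, i.e. ρ+…+ρ^2 ≥ 13/17.
At ρ = 1/3: ρ+…+ρ^2 = 0.4444 < 0.7647.
So cooperation is not sustainable.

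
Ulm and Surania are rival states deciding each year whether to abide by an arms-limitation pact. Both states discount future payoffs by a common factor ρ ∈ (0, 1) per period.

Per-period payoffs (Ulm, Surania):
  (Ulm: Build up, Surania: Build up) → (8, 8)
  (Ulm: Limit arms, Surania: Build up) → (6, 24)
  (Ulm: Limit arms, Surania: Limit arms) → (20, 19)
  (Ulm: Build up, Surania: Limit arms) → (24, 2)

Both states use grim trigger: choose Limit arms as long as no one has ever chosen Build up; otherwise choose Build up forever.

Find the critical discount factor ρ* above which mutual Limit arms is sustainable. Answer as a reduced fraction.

For Ulm: deviation gain 24−20 = 4, per-period punishment loss 20−8 = 12. IC gives ρ ≥ 4/16 = 1/4.
For Surania: gain 5, loss 11 per period, so ρ ≥ 5/16.
The tighter constraint is Surania's, so cooperation needs ρ ≥ 5/16.

5/16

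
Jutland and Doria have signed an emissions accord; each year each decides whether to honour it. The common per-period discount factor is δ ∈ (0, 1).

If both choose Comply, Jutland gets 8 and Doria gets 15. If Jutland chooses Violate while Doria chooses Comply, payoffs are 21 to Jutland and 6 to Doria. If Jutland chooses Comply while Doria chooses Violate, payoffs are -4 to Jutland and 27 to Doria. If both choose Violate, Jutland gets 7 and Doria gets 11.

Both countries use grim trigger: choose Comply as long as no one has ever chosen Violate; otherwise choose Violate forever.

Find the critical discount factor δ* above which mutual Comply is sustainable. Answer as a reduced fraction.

Jutland's threshold: (21−8)/(21−7) = 13/14.
Doria's threshold: (27−15)/(27−11) = 3/4.
13/14 > 3/4, so Jutland binds and δ* = 13/14.

13/14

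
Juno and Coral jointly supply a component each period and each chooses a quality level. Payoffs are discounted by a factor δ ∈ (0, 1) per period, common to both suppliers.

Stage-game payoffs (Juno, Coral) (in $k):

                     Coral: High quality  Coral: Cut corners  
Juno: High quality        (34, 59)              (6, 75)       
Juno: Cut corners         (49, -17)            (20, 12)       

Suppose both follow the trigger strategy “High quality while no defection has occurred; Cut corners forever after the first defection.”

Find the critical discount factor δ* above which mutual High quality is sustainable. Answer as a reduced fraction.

15/29

For Juno: deviation gain 49−34 = 15, per-period punishment loss 34−20 = 14. IC gives δ ≥ 15/29.
For Coral: gain 16, loss 47 per period, so δ ≥ 16/63.
The tighter constraint is Juno's, so cooperation needs δ ≥ 15/29.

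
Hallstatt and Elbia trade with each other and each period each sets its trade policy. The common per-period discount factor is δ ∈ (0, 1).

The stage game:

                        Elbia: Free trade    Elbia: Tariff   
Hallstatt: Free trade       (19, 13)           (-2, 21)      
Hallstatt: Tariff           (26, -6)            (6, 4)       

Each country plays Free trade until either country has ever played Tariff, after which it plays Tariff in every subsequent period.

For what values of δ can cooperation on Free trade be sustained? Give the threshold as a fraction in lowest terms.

Hallstatt: cooperation gives 19 each period; deviation gives 26 once then 6 forever.
  19/(1−δ) ≥ 26 + 6δ/(1−δ) ⇒ δ ≥ 7/20.
Elbia: cooperation gives 13 each period; deviation gives 21 once then 4 forever.
  δ ≥ 8/17.
Both must hold, so the binding constraint is Elbia's: δ ≥ 8/17.

8/17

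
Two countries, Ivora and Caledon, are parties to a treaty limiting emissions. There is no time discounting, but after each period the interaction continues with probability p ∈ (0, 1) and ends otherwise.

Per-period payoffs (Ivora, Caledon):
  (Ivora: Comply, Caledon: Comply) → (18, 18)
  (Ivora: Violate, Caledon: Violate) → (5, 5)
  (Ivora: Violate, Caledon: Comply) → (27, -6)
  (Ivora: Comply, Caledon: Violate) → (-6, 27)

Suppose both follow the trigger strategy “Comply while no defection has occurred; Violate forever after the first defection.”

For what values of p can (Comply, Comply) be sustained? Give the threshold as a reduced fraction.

9/22

Expected cooperation value is 18 + p·18 + p²·18 + … = 18/(1−p); deviation gives 27 + p·5/(1−p).
18 ≥ 27(1−p) + 5p ⇒ 22p ≥ 9 ⇒ p ≥ 9/22.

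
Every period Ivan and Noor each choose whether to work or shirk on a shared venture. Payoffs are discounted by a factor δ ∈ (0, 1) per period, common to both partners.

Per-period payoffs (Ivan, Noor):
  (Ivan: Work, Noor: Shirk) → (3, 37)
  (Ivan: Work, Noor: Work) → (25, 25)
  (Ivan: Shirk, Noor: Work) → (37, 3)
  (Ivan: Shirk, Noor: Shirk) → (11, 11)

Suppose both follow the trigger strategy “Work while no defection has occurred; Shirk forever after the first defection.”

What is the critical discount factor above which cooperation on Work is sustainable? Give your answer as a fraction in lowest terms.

Cooperation forever yields 25 each period: 25/(1−δ).
Deviating yields 37 once, then 11 forever: 37 + 11δ/(1−δ).
No profitable deviation requires 25/(1−δ) ≥ 37 + 11δ/(1−δ).
Multiplying by (1−δ): 25 ≥ 37(1−δ) + 11δ = 37 − 26δ.
So 26δ ≥ 12, i.e. δ ≥ 12/26 = 6/13.

6/13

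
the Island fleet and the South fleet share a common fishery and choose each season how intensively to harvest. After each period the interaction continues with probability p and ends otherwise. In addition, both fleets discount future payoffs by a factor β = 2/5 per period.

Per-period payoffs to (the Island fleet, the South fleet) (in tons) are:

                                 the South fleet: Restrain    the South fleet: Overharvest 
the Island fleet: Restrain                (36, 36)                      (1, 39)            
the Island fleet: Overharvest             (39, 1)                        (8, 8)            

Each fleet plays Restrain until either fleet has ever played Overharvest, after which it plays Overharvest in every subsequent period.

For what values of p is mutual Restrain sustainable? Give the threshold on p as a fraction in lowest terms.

Expected continuation weight on next period's payoff is β·p = 2/5·p, which plays the role of the discount factor.
Cooperation requires 2/5·p ≥ (39−36)/(39−8) = 3/31, hence p ≥ 15/62.

15/62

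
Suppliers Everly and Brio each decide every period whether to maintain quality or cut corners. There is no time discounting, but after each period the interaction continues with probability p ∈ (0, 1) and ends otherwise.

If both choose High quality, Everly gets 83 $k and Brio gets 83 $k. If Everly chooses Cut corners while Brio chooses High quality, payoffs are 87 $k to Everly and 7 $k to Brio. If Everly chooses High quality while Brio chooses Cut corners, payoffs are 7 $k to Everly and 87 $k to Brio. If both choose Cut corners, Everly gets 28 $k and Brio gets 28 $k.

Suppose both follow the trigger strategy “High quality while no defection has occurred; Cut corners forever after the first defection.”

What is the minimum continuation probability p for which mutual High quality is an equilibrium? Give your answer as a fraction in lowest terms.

With no time discounting, the continuation probability p plays the role of the discount factor.
Grim-trigger IC: 83/(1−p) ≥ 87 + 28p/(1−p) ⇒ p ≥ (87−83)/(87−28) = 4/59.

4/59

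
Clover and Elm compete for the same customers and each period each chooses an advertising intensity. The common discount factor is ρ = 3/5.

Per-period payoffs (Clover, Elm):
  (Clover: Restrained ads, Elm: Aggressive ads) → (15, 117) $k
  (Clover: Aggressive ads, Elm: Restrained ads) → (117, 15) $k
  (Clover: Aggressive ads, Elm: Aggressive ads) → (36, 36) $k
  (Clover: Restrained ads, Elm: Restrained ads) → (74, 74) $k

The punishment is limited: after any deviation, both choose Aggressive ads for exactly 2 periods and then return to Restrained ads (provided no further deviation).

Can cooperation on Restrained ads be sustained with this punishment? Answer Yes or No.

Comparing payoff streams over the 3 periods until play realigns: cooperate → 74(1+ρ+…+ρ^2); deviate → 117 + 36(ρ+…+ρ^2).
Cooperation is sustained iff (74−36)(ρ+…+ρ^2) ≥ 117−74.
ρ+…+ρ^2 = 3/5·(1−(3/5)^2)/(1−3/5) = 0.9600, and (117−74)/(74−36) = 1.1316.
0.9600 < 1.1316, so cooperation is not sustainable.

No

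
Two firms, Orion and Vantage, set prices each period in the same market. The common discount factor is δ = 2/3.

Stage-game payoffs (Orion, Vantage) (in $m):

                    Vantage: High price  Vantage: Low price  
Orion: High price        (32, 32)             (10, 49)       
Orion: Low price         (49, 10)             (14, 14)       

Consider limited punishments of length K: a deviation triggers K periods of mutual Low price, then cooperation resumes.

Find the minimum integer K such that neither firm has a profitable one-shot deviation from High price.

2

Need Σ_{k=1}^{K} δ^k ≥ (49−32)/(32−14) = 0.9444 at δ = 2/3.
At K = 1 the sum is 0.6667 < 0.9444; at K = 2 it is 1.1111 ≥ 0.9444.
So the minimum punishment length is K = 2.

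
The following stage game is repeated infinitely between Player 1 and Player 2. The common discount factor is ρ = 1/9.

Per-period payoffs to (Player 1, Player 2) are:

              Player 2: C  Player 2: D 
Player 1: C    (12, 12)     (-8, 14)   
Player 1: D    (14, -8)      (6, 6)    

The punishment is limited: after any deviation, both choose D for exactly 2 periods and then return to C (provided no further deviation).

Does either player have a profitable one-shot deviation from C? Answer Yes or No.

A one-shot deviation gives 14 now, then 6 for 2 periods, then back to 12.
Gain from deviating: (14−12) today; loss: (12−6) in each of the next 2 periods.
No-deviation condition: (12−6)(ρ+…+ρ^2) ≥ 14−12, i.e. ρ+…+ρ^2 ≥ 1/3.
At ρ = 1/9: ρ+…+ρ^2 = 0.1235 < 0.3333.
So cooperation is not sustainable.

Yes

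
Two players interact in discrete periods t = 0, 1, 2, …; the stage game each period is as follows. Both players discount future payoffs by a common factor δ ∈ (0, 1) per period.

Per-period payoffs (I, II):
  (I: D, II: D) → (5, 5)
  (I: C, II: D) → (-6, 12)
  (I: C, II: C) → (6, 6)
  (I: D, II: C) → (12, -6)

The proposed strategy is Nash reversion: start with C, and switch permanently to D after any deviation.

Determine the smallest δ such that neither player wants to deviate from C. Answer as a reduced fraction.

6/7

Cooperation forever yields 6 each period: 6/(1−δ).
Deviating yields 12 once, then 5 forever: 12 + 5δ/(1−δ).
No profitable deviation requires 6/(1−δ) ≥ 12 + 5δ/(1−δ).
Multiplying by (1−δ): 6 ≥ 12(1−δ) + 5δ = 12 − 7δ.
So 7δ ≥ 6, i.e. δ ≥ 6/7.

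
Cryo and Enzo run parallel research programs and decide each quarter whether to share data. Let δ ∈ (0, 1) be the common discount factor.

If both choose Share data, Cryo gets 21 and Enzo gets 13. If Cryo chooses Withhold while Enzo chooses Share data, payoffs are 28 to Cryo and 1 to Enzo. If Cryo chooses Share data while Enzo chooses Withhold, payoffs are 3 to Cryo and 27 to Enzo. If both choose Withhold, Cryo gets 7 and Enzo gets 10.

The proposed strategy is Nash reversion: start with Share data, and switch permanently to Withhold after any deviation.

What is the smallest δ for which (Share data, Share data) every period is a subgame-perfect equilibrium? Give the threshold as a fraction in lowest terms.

14/17

Cryo's threshold: (28−21)/(28−7) = 1/3.
Enzo's threshold: (27−13)/(27−10) = 14/17.
1/3 < 14/17, so Enzo binds and δ* = 14/17.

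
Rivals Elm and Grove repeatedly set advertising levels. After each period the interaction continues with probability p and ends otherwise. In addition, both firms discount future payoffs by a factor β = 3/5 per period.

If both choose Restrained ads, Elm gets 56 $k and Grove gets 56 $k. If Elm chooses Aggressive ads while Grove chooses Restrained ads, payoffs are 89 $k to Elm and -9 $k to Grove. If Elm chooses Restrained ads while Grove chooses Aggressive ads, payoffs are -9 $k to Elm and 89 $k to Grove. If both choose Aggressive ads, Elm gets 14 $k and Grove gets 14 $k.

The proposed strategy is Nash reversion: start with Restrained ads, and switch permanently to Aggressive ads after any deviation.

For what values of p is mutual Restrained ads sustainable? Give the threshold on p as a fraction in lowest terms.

With continuation probability p and discount β, the effective per-period discount factor is βp.
Grim-trigger IC: βp ≥ (89−56)/(89−14) = 11/25.
So p ≥ (11/25)/(3/5) = 11/15.

11/15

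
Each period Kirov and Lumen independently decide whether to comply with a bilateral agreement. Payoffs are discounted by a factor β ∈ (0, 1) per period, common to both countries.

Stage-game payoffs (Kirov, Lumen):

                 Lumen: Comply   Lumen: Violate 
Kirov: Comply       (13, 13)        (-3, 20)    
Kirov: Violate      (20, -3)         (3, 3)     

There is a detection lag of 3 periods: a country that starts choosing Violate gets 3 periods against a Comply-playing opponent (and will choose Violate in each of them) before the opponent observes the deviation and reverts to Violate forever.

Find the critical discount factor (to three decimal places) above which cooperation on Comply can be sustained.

Deviating for the 3 undetected periods gains 20−13 = 7 per period over cooperation, then loses 13−3 = 10 per period forever once punishment starts.
Gain: 7(1 + β + … + β^2); loss: 10·β^3/(1−β).
No profitable deviation ⇔ 7(1−β^3) ≤ 10·β^3, i.e. β^3 ≥ 7/(7+10) = 7/17.
Hence β ≥ (7/17)^(1/3) ≈ 0.744.

0.744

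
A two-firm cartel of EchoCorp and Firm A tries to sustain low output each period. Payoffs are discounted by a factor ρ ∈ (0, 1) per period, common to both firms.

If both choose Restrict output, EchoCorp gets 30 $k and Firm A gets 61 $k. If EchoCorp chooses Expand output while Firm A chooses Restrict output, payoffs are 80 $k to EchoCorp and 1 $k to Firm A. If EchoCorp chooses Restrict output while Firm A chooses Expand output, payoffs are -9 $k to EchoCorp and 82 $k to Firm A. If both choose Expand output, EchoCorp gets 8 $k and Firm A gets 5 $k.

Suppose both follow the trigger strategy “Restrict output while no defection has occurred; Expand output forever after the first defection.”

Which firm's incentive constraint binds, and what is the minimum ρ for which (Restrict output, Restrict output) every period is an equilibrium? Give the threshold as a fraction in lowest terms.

EchoCorp's threshold: (80−30)/(80−8) = 25/36.
Firm A's threshold: (82−61)/(82−5) = 3/11.
25/36 > 3/11, so EchoCorp binds and ρ* = 25/36.

EchoCorp; ρ ≥ 25/36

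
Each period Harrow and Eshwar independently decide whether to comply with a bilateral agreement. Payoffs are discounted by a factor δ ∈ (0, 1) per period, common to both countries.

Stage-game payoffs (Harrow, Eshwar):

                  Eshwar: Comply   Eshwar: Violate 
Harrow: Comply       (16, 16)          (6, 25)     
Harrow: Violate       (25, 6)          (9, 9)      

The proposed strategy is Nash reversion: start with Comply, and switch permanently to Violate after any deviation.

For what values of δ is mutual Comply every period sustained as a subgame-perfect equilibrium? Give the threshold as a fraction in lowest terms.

9/16

One-period gain from deviating is 25 − 16 = 9. The loss is 16 − 9 = 7 in every subsequent period, with present value 7·δ/(1−δ).
Deviation is unprofitable when 7·δ/(1−δ) ≥ 9, i.e. δ/(1−δ) ≥ 9/7.
Equivalently δ ≥ 9/(9+7) = 9/16.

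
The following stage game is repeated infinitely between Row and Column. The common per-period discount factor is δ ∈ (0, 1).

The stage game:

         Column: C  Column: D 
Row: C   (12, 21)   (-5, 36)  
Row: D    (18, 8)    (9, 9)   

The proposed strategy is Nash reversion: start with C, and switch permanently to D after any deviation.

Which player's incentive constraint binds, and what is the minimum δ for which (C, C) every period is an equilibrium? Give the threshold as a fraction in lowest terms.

Row; δ ≥ 2/3

Row's threshold: (18−12)/(18−9) = 2/3.
Column's threshold: (36−21)/(36−9) = 5/9.
2/3 > 5/9, so Row binds and δ* = 2/3.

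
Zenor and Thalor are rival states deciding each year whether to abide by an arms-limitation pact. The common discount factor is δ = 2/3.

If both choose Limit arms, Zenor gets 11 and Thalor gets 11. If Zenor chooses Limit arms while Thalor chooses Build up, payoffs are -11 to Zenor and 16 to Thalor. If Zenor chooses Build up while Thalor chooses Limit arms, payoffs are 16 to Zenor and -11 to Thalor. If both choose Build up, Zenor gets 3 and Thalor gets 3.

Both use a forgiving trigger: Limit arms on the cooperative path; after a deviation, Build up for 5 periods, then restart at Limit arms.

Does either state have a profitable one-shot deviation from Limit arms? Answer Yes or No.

No

A one-shot deviation gives 16 now, then 3 for 5 periods, then back to 11.
Gain from deviating: (16−11) today; loss: (11−3) in each of the next 5 periods.
No-deviation condition: (11−3)(δ+…+δ^5) ≥ 16−11, i.e. δ+…+δ^5 ≥ 5/8.
At δ = 2/3: δ+…+δ^5 = 1.7366 ≥ 0.6250.
So cooperation is sustainable.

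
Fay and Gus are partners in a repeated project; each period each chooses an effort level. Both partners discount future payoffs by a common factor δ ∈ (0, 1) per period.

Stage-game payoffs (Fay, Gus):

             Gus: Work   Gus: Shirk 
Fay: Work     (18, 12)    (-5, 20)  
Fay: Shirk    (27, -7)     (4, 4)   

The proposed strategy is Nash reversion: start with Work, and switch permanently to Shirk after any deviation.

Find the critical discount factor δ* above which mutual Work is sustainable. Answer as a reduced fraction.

Fay's threshold: (27−18)/(27−4) = 9/23.
Gus's threshold: (20−12)/(20−4) = 1/2.
9/23 < 1/2, so Gus binds and δ* = 1/2.

1/2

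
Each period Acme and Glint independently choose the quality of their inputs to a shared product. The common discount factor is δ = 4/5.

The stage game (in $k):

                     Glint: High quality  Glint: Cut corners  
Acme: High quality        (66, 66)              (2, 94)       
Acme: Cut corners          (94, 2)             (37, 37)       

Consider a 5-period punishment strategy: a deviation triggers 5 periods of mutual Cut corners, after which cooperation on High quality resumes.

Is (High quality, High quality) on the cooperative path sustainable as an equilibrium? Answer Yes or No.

IC: δ+…+δ^5 ≥ (94−66)/(66−37) = 28/29.
At δ = 4/5: partial sum = 2.6893 ≥ 0.9655. Cooperation sustainable.

Yes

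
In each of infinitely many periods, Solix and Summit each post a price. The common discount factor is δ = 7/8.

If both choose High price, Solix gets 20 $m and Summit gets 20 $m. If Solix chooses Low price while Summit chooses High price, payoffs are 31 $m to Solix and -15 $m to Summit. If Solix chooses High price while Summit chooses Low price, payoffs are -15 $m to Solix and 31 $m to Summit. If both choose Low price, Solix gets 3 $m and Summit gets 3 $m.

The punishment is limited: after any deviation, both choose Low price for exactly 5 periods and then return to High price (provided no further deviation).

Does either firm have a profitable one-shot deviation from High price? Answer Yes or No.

No

Comparing payoff streams over the 6 periods until play realigns: cooperate → 20(1+δ+…+δ^5); deviate → 31 + 3(δ+…+δ^5).
Cooperation is sustained iff (20−3)(δ+…+δ^5) ≥ 31−20.
δ+…+δ^5 = 7/8·(1−(7/8)^5)/(1−7/8) = 3.4096, and (31−20)/(20−3) = 0.6471.
3.4096 ≥ 0.6471, so cooperation is sustainable.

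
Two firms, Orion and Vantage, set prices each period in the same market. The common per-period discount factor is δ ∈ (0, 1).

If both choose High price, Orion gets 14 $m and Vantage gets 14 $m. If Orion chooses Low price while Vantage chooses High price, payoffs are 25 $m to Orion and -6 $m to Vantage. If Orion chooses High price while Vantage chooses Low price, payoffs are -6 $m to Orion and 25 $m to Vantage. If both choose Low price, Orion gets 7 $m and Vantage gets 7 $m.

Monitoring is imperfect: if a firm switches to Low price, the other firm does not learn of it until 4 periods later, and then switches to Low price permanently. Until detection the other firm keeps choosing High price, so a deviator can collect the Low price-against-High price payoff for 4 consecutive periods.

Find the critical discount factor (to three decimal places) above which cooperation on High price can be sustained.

Deviating for the 4 undetected periods gains 25−14 = 11 per period over cooperation, then loses 14−7 = 7 per period forever once punishment starts.
Gain: 11(1 + δ + … + δ^3); loss: 7·δ^4/(1−δ).
No profitable deviation ⇔ 11(1−δ^4) ≤ 7·δ^4, i.e. δ^4 ≥ 11/(11+7) = 11/18.
Hence δ ≥ (11/18)^(1/4) ≈ 0.884.

0.884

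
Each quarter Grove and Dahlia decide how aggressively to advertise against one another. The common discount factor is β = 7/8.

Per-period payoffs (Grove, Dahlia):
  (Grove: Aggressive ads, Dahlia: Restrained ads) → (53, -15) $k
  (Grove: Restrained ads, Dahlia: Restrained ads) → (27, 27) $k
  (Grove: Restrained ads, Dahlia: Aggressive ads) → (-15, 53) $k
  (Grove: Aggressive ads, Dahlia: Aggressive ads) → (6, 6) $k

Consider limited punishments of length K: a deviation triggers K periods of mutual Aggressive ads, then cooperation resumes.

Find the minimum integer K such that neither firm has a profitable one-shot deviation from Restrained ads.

2

No profitable deviation requires (27−6)(β+…+β^K) ≥ 53−27, i.e. β+…+β^K ≥ 26/21 ≈ 1.2381.
With β = 7/8, the partial sums are K=1: 0.8750, K=2: 1.6406.
K = 2 is the first length at which the sum reaches 1.2381.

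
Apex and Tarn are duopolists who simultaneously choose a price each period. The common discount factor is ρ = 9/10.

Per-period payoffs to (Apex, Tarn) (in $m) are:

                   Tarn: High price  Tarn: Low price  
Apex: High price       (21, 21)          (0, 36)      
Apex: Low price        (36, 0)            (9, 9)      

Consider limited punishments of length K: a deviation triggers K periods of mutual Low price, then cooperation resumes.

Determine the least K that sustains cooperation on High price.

IC: ρ(1−ρ^K)/(1−ρ) ≥ (36−21)/(21−9) = 5/4.
With ρ = 9/10: need 1 − ρ^K ≥ 5/4·(1−9/10)/(9/10), i.e. ρ^K ≤ 0.8611.
Since (9/10)^1 = 0.9000 and (9/10)^2 = 0.8100, the smallest such K is 2.

2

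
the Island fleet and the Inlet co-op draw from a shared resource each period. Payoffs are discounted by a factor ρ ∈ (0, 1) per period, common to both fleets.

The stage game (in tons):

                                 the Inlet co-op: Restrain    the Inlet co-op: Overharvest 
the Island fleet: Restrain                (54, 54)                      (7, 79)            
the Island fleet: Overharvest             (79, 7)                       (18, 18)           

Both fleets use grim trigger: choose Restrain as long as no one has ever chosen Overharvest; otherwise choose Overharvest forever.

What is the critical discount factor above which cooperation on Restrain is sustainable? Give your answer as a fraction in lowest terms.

25/61

Cooperation forever yields 54 each period: 54/(1−ρ).
Deviating yields 79 once, then 18 forever: 79 + 18ρ/(1−ρ).
No profitable deviation requires 54/(1−ρ) ≥ 79 + 18ρ/(1−ρ).
Multiplying by (1−ρ): 54 ≥ 79(1−ρ) + 18ρ = 79 − 61ρ.
So 61ρ ≥ 25, i.e. ρ ≥ 25/61.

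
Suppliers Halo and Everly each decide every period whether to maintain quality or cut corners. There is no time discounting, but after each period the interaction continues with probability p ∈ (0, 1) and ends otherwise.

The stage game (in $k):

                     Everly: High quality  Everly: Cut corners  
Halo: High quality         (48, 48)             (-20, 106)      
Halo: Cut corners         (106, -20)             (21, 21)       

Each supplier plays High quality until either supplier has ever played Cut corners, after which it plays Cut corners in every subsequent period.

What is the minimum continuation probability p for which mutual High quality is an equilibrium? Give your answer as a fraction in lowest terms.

58/85

With no time discounting, the continuation probability p plays the role of the discount factor.
Grim-trigger IC: 48/(1−p) ≥ 106 + 21p/(1−p) ⇒ p ≥ (106−48)/(106−21) = 58/85.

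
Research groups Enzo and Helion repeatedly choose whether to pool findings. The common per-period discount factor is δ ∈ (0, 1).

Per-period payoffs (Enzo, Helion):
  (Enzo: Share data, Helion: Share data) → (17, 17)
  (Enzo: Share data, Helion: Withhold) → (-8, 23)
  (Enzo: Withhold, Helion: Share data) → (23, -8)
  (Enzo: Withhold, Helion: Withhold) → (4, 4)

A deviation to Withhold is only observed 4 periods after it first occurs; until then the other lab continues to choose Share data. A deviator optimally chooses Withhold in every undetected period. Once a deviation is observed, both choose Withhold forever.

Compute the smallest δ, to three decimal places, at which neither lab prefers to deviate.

0.750

A deviator earns 23 for 4 periods, then 4 forever; cooperating earns 17 forever. Multiplying the IC by (1−δ):
17 ≥ 23(1−δ^4) + 4δ^4, so 19·δ^4 ≥ 6 and δ^4 ≥ 6/19.
δ ≥ (6/19)^(1/4) ≈ 0.750.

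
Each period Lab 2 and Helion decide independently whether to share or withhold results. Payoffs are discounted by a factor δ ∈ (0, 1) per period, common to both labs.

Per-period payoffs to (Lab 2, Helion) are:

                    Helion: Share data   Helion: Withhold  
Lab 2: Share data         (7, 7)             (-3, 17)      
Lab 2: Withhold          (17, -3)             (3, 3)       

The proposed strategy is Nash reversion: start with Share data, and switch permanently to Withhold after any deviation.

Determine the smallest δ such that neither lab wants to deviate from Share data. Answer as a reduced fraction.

5/7

Cooperation forever yields 7 each period: 7/(1−δ).
Deviating yields 17 once, then 3 forever: 17 + 3δ/(1−δ).
No profitable deviation requires 7/(1−δ) ≥ 17 + 3δ/(1−δ).
Multiplying by (1−δ): 7 ≥ 17(1−δ) + 3δ = 17 − 14δ.
So 14δ ≥ 10, i.e. δ ≥ 10/14 = 5/7.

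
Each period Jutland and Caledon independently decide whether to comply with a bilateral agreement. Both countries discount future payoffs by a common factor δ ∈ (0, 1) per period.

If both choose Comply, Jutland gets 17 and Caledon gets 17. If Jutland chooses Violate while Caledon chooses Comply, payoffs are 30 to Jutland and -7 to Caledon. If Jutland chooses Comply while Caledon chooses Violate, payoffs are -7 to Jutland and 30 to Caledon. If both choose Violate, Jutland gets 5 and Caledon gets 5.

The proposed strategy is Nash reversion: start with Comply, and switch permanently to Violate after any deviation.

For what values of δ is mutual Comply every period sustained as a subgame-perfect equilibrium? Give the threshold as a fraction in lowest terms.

13/25

Under grim trigger the critical discount factor is (T−C)/(T−P) with T = 30, C = 17, P = 5.
δ* = (30−17)/(30−5) = 13/25.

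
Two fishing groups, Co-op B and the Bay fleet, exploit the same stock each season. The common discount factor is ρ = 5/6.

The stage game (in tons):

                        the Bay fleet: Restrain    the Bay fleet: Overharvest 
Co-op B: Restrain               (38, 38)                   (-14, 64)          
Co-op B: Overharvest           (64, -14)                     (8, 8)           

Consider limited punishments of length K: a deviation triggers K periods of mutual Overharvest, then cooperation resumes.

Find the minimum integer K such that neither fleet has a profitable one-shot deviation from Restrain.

IC: ρ(1−ρ^K)/(1−ρ) ≥ (64−38)/(38−8) = 13/15.
With ρ = 5/6: need 1 − ρ^K ≥ 13/15·(1−5/6)/(5/6), i.e. ρ^K ≤ 0.8267.
Since (5/6)^1 = 0.8333 and (5/6)^2 = 0.6944, the smallest such K is 2.

2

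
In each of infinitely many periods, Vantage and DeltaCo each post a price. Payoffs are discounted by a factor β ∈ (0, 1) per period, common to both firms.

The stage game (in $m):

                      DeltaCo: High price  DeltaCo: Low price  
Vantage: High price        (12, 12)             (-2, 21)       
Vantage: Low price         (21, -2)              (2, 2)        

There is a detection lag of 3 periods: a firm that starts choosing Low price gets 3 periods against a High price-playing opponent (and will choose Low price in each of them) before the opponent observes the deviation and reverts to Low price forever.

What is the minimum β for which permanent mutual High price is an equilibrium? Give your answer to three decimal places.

Deviating for the 3 undetected periods gains 21−12 = 9 per period over cooperation, then loses 12−2 = 10 per period forever once punishment starts.
Gain: 9(1 + β + … + β^2); loss: 10·β^3/(1−β).
No profitable deviation ⇔ 9(1−β^3) ≤ 10·β^3, i.e. β^3 ≥ 9/(9+10) = 9/19.
Hence β ≥ (9/19)^(1/3) ≈ 0.780.

0.780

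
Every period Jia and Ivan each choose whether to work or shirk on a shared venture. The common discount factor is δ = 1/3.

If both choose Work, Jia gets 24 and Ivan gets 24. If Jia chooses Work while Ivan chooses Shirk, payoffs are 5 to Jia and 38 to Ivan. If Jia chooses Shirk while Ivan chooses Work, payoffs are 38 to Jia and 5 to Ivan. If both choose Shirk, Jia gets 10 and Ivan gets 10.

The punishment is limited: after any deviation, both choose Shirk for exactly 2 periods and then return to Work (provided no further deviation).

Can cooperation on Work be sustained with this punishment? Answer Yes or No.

No

IC: δ+…+δ^2 ≥ (38−24)/(24−10) = 1.
At δ = 1/3: partial sum = 0.4444 < 1.0000. Cooperation not sustainable.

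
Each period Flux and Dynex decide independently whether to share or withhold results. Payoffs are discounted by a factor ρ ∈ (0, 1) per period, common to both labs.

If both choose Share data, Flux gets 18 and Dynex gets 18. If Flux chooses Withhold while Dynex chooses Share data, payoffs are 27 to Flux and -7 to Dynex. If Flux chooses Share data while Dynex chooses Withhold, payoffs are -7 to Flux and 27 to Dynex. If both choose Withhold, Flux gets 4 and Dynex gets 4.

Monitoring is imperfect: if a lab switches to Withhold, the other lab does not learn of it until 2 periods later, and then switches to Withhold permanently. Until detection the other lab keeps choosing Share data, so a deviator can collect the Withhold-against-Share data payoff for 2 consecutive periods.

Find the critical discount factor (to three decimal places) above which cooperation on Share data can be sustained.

0.626

The best deviation is to choose Withhold for all 2 undetected periods, earning 27 each, then 4 forever once detected.
Deviation value: 27(1−ρ^2)/(1−ρ) + 4ρ^2/(1−ρ); cooperation value: 18/(1−ρ).
IC: 18 ≥ 27(1−ρ^2) + 4ρ^2 = 27 − 23ρ^2.
So ρ^2 ≥ 9/23, giving ρ ≥ (9/23)^(1/2) ≈ 0.626.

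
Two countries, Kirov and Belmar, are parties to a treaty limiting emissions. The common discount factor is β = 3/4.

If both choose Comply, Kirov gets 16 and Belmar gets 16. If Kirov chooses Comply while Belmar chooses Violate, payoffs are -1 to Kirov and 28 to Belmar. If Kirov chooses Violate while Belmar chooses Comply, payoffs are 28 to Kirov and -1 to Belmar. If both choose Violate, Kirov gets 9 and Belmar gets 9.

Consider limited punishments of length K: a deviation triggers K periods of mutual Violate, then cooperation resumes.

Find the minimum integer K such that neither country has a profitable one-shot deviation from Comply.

3

No profitable deviation requires (16−9)(β+…+β^K) ≥ 28−16, i.e. β+…+β^K ≥ 12/7 ≈ 1.7143.
With β = 3/4, the partial sums are K=1: 0.7500, K=2: 1.3125, K=3: 1.7344.
K = 3 is the first length at which the sum reaches 1.7143.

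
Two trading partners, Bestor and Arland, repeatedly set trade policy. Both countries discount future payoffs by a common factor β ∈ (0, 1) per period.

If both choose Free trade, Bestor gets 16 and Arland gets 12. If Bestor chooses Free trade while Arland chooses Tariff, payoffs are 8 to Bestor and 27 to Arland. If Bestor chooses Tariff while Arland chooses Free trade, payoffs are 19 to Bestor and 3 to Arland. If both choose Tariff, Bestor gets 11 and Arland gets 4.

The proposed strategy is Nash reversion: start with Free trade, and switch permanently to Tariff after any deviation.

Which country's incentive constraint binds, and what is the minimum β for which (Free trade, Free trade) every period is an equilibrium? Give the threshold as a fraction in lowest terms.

Arland; β ≥ 15/23

Bestor's threshold: (19−16)/(19−11) = 3/8.
Arland's threshold: (27−12)/(27−4) = 15/23.
3/8 < 15/23, so Arland binds and β* = 15/23.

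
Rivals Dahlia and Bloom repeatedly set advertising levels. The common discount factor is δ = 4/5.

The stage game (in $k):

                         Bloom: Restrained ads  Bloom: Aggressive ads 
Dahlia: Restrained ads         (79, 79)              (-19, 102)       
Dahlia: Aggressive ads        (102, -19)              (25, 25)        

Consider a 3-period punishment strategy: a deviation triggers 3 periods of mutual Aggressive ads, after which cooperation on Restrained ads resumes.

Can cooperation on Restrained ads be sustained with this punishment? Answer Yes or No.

Yes

Comparing payoff streams over the 4 periods until play realigns: cooperate → 79(1+δ+…+δ^3); deviate → 102 + 25(δ+…+δ^3).
Cooperation is sustained iff (79−25)(δ+…+δ^3) ≥ 102−79.
δ+…+δ^3 = 4/5·(1−(4/5)^3)/(1−4/5) = 1.9520, and (102−79)/(79−25) = 0.4259.
1.9520 ≥ 0.4259, so cooperation is sustainable.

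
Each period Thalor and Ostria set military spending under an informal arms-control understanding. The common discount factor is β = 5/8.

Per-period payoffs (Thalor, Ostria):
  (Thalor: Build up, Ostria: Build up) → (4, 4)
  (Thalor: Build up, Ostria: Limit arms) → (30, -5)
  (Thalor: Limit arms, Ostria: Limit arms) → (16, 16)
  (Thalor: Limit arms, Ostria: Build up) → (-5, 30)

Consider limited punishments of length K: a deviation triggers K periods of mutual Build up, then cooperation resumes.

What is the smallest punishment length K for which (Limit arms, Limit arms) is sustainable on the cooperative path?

3

IC: β(1−β^K)/(1−β) ≥ (30−16)/(16−4) = 7/6.
With β = 5/8: need 1 − β^K ≥ 7/6·(1−5/8)/(5/8), i.e. β^K ≤ 0.3000.
Since (5/8)^2 = 0.3906 and (5/8)^3 = 0.2441, the smallest such K is 3.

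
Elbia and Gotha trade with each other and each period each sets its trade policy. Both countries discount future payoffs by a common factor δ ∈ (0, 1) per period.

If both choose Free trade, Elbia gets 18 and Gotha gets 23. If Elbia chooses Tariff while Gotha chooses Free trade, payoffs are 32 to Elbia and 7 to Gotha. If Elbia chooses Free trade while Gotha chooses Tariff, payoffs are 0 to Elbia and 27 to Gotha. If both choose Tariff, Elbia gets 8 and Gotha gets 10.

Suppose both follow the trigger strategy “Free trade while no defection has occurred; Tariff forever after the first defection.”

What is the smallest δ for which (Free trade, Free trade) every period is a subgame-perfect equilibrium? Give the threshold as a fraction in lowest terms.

7/12

Elbia's threshold: (32−18)/(32−8) = 7/12.
Gotha's threshold: (27−23)/(27−10) = 4/17.
7/12 > 4/17, so Elbia binds and δ* = 7/12.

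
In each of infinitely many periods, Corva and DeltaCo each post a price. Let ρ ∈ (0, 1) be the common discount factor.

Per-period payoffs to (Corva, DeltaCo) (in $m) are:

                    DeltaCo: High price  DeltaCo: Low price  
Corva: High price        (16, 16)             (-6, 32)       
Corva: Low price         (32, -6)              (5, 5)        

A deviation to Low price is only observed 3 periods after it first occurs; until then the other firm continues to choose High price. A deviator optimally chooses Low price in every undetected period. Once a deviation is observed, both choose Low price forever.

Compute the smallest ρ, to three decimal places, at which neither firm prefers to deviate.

Deviating for the 3 undetected periods gains 32−16 = 16 per period over cooperation, then loses 16−5 = 11 per period forever once punishment starts.
Gain: 16(1 + ρ + … + ρ^2); loss: 11·ρ^3/(1−ρ).
No profitable deviation ⇔ 16(1−ρ^3) ≤ 11·ρ^3, i.e. ρ^3 ≥ 16/(16+11) = 16/27.
Hence ρ ≥ (16/27)^(1/3) ≈ 0.840.

0.840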